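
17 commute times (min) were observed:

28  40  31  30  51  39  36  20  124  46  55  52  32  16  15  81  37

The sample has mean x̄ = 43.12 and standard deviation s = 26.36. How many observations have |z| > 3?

Cutoffs: x̄ ± 3s = [-35.96, 122.20].
Outside the cutoffs: 124.

1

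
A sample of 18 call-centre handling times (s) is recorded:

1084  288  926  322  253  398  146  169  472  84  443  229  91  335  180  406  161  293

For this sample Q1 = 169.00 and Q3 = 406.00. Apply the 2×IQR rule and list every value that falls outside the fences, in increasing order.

IQR = Q3 − Q1 = 406.00 − 169.00 = 237.00.
Lower fence = Q1 − 2·IQR = 169.00 − 474.00 = -305.00.
Upper fence = Q3 + 2·IQR = 406.00 + 474.00 = 880.00.
926 > 880.00 → outlier.
1084 > 880.00 → outlier.
All remaining values lie within [-305.00, 880.00].

926, 1084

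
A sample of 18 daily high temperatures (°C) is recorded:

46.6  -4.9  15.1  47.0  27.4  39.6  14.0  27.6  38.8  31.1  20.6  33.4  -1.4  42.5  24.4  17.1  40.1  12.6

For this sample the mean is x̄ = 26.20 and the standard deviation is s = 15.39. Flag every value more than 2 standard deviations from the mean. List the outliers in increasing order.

-4.9

Cutoffs at x̄ ± 2s: 26.20 ± 2·15.39 = [-4.58, 56.98].
-4.9: z = -2.02, |z| > 2 → outlier.
Every other value lies within [-4.58, 56.98].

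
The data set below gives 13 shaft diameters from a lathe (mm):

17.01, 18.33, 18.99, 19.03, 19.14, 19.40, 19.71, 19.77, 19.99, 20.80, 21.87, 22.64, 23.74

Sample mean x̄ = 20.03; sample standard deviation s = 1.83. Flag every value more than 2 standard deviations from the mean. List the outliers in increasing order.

Cutoffs at x̄ ± 2s: 20.03 ± 2·1.83 = [16.37, 23.69].
23.74: z = 2.03, |z| > 2 → outlier.
Every other value lies within [16.37, 23.69].

23.74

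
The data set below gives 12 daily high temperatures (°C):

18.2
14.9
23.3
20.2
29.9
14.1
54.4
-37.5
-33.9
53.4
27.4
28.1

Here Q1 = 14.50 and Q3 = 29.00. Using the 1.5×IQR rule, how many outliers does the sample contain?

4

IQR = 14.50; fences at 14.50 − 21.75 = -7.25 and 29.00 + 21.75 = 50.75.
Outside the cutoffs: -37.5, -33.9, 53.4, 54.4.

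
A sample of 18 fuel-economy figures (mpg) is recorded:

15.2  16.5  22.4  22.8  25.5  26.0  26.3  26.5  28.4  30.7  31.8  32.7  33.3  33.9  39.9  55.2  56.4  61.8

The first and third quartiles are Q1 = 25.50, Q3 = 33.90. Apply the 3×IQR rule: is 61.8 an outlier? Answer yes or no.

yes

IQR = Q3 − Q1 = 33.90 − 25.50 = 8.40.
Lower fence = Q1 − 3·IQR = 25.50 − 25.20 = 0.30.
Upper fence = Q3 + 3·IQR = 33.90 + 25.20 = 59.10.
61.8 lies above the upper fence.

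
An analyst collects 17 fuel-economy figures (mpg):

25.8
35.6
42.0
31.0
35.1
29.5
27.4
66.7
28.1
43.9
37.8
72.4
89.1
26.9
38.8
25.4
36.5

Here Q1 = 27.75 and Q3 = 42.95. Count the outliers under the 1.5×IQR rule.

IQR = 15.20; fences at 27.75 − 22.80 = 4.95 and 42.95 + 22.80 = 65.75.
Outside the cutoffs: 66.7, 72.4, 89.1.

3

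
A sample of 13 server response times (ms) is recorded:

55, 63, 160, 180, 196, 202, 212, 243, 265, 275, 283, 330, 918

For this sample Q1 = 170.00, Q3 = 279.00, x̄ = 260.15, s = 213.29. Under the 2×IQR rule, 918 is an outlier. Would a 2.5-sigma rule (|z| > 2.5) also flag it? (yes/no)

z = (918 − 260.15) / 213.29 = 3.08.
|z| = 3.08 > 2.5.

yes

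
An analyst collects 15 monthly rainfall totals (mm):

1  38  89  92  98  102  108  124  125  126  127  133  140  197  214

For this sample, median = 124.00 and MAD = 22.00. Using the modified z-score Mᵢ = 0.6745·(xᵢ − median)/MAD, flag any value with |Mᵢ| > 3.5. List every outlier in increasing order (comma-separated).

|Mᵢ| > 3.5 ⇔ |xᵢ − 124.00| > 3.5·22.00/0.6745 = 114.16.
So outliers lie outside [9.84, 238.16].
1: M = -3.77 → outlier.

1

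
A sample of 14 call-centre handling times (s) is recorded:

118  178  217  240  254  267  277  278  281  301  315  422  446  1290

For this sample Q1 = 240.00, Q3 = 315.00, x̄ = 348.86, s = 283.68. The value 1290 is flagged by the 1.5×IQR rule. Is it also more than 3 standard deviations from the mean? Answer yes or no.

yes

z = (1290 − 348.86) / 283.68 = 3.32.
|z| = 3.32 > 3.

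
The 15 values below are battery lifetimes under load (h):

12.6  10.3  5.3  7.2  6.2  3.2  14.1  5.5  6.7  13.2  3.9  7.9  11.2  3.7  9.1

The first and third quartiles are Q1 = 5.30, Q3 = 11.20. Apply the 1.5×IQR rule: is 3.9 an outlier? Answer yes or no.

IQR = Q3 − Q1 = 11.20 − 5.30 = 5.90.
Lower fence = Q1 − 1.5·IQR = 5.30 − 8.85 = -3.55.
Upper fence = Q3 + 1.5·IQR = 11.20 + 8.85 = 20.05.
3.9 lies within [-3.55, 20.05].

no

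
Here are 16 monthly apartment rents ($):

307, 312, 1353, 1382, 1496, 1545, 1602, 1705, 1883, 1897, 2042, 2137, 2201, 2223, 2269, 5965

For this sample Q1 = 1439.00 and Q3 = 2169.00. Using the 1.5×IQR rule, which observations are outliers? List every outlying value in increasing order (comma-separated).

307, 312, 5965

IQR = Q3 − Q1 = 2169.00 − 1439.00 = 730.00.
Lower fence = Q1 − 1.5·IQR = 1439.00 − 1095.00 = 344.00.
Upper fence = Q3 + 1.5·IQR = 2169.00 + 1095.00 = 3264.00.
307 < 344.00 → outlier.
312 < 344.00 → outlier.
5965 > 3264.00 → outlier.
All remaining values lie within [344.00, 3264.00].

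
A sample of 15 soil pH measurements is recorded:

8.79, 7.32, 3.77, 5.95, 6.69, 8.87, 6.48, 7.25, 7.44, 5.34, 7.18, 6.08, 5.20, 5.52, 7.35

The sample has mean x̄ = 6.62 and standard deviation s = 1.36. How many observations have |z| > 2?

Cutoffs: x̄ ± 2s = [3.90, 9.34].
Outside the cutoffs: 3.77.

1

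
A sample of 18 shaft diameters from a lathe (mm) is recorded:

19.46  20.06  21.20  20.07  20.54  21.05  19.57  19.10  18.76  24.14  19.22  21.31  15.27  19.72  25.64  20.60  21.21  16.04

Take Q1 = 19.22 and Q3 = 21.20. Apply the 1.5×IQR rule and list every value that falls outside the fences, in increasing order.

IQR = Q3 − Q1 = 21.20 − 19.22 = 1.98.
Lower fence = Q1 − 1.5·IQR = 19.22 − 2.97 = 16.25.
Upper fence = Q3 + 1.5·IQR = 21.20 + 2.97 = 24.17.
15.27 < 16.25 → outlier.
16.04 < 16.25 → outlier.
25.64 > 24.17 → outlier.
All remaining values lie within [16.25, 24.17].

15.27, 16.04, 25.64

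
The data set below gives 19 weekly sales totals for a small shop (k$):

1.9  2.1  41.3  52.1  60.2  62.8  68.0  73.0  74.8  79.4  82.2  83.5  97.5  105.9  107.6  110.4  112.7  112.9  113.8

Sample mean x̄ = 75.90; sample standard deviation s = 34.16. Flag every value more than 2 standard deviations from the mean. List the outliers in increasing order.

Cutoffs at x̄ ± 2s: 75.90 ± 2·34.16 = [7.58, 144.22].
1.9: z = -2.17, |z| > 2 → outlier.
2.1: z = -2.16, |z| > 2 → outlier.
Every other value lies within [7.58, 144.22].

1.9, 2.1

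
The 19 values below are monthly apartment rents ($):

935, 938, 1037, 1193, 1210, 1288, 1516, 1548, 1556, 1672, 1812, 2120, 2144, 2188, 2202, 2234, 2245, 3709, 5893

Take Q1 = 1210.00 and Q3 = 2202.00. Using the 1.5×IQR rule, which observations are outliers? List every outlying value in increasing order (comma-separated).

IQR = Q3 − Q1 = 2202.00 − 1210.00 = 992.00.
Lower fence = Q1 − 1.5·IQR = 1210.00 − 1488.00 = -278.00.
Upper fence = Q3 + 1.5·IQR = 2202.00 + 1488.00 = 3690.00.
3709 > 3690.00 → outlier.
5893 > 3690.00 → outlier.
All remaining values lie within [-278.00, 3690.00].

3709, 5893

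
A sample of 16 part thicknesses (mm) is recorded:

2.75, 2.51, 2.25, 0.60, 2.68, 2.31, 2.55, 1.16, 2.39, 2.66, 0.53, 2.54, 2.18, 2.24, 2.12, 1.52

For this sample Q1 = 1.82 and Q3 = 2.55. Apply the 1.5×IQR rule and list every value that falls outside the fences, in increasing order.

0.53, 0.60

IQR = Q3 − Q1 = 2.55 − 1.82 = 0.73.
Lower fence = Q1 − 1.5·IQR = 1.82 − 1.095 = 0.725.
Upper fence = Q3 + 1.5·IQR = 2.55 + 1.095 = 3.645.
0.53 < 0.725 → outlier.
0.60 < 0.725 → outlier.
All remaining values lie within [0.725, 3.645].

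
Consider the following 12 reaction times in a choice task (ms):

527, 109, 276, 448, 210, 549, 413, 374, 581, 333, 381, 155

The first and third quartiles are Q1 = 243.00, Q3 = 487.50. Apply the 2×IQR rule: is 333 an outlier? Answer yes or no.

no

IQR = Q3 − Q1 = 487.50 − 243.00 = 244.50.
Lower fence = Q1 − 2·IQR = 243.00 − 489.00 = -246.00.
Upper fence = Q3 + 2·IQR = 487.50 + 489.00 = 976.50.
333 lies within [-246.00, 976.50].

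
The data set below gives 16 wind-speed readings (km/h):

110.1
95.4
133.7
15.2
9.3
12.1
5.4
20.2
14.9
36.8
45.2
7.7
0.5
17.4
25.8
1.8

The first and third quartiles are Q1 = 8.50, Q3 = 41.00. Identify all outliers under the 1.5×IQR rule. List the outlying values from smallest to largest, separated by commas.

IQR = Q3 − Q1 = 41.00 − 8.50 = 32.50.
Lower fence = Q1 − 1.5·IQR = 8.50 − 48.75 = -40.25.
Upper fence = Q3 + 1.5·IQR = 41.00 + 48.75 = 89.75.
95.4 > 89.75 → outlier.
110.1 > 89.75 → outlier.
133.7 > 89.75 → outlier.
All remaining values lie within [-40.25, 89.75].

95.4, 110.1, 133.7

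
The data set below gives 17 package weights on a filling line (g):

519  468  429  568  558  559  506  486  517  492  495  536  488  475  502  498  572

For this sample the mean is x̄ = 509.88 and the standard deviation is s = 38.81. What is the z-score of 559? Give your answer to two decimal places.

1.27

z = (559 − 509.88) / 38.81 = 1.27.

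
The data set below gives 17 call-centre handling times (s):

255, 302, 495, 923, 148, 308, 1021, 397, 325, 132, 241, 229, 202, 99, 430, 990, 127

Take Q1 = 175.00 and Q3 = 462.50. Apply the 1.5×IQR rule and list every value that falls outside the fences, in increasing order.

923, 990, 1021

IQR = Q3 − Q1 = 462.50 − 175.00 = 287.50.
Lower fence = Q1 − 1.5·IQR = 175.00 − 431.25 = -256.25.
Upper fence = Q3 + 1.5·IQR = 462.50 + 431.25 = 893.75.
923 > 893.75 → outlier.
990 > 893.75 → outlier.
1021 > 893.75 → outlier.
All remaining values lie within [-256.25, 893.75].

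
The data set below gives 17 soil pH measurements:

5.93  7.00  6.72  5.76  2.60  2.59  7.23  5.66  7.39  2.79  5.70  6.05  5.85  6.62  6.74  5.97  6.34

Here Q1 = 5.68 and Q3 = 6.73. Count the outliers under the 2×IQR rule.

3

IQR = 1.05; fences at 5.68 − 2.10 = 3.58 and 6.73 + 2.10 = 8.83.
Outside the cutoffs: 2.59, 2.60, 2.79.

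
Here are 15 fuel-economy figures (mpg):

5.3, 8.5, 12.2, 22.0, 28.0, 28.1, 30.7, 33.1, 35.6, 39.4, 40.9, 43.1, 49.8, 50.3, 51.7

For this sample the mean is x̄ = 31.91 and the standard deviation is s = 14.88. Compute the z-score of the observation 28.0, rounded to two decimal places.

-0.26

z = (28.0 − 31.91) / 14.88 = -0.26.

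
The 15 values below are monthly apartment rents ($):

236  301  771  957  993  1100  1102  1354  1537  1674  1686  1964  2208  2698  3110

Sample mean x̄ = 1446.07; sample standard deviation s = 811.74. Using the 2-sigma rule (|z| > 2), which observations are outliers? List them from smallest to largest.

Cutoffs at x̄ ± 2s: 1446.07 ± 2·811.74 = [-177.41, 3069.55].
3110: z = 2.05, |z| > 2 → outlier.
Every other value lies within [-177.41, 3069.55].

3110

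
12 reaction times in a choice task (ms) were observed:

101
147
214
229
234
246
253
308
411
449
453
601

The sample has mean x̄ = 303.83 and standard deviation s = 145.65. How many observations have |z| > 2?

1

Cutoffs: x̄ ± 2s = [12.53, 595.13].
Outside the cutoffs: 601.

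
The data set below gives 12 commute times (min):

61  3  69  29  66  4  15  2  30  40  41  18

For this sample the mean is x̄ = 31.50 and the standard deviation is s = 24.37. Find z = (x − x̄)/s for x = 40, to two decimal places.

0.35

z = (40 − 31.50) / 24.37 = 0.35.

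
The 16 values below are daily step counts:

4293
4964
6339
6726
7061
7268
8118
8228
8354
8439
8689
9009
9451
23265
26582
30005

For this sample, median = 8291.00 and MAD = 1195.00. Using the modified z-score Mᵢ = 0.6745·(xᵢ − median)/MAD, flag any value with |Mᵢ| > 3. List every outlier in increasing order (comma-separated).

23265, 26582, 30005

|Mᵢ| > 3 ⇔ |xᵢ − 8291.00| > 3·1195.00/0.6745 = 5315.05.
So outliers lie outside [2975.95, 13606.05].
23265: M = 8.45 → outlier.
26582: M = 10.32 → outlier.
30005: M = 12.26 → outlier.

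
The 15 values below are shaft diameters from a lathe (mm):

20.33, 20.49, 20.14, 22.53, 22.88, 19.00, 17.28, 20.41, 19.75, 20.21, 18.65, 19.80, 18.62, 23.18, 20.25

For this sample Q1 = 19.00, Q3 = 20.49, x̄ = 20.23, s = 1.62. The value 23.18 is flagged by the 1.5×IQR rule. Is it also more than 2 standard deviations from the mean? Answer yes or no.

no

z = (23.18 − 20.23) / 1.62 = 1.82.
|z| = 1.82 ≤ 2.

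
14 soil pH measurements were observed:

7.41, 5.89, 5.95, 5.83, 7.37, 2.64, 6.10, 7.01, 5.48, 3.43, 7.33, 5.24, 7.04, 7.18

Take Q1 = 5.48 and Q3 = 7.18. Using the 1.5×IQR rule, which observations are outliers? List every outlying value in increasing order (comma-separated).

2.64

IQR = Q3 − Q1 = 7.18 − 5.48 = 1.70.
Lower fence = Q1 − 1.5·IQR = 5.48 − 2.55 = 2.93.
Upper fence = Q3 + 1.5·IQR = 7.18 + 2.55 = 9.73.
2.64 < 2.93 → outlier.
All remaining values lie within [2.93, 9.73].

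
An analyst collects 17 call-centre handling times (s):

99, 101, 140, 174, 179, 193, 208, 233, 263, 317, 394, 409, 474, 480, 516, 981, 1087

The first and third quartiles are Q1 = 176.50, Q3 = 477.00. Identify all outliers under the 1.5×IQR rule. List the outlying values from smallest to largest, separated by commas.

981, 1087

IQR = Q3 − Q1 = 477.00 − 176.50 = 300.50.
Lower fence = Q1 − 1.5·IQR = 176.50 − 450.75 = -274.25.
Upper fence = Q3 + 1.5·IQR = 477.00 + 450.75 = 927.75.
981 > 927.75 → outlier.
1087 > 927.75 → outlier.
All remaining values lie within [-274.25, 927.75].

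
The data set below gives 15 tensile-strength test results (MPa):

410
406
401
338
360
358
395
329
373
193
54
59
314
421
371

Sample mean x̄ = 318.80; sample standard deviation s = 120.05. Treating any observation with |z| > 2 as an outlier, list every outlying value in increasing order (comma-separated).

Cutoffs at x̄ ± 2s: 318.80 ± 2·120.05 = [78.70, 558.90].
54: z = -2.21, |z| > 2 → outlier.
59: z = -2.16, |z| > 2 → outlier.
Every other value lies within [78.70, 558.90].

54, 59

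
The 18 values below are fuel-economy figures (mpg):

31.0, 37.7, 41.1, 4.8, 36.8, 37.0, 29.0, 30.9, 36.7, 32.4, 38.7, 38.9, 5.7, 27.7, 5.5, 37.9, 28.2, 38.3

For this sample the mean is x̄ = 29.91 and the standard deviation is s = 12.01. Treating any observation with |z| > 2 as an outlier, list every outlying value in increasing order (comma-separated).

4.8, 5.5, 5.7

Cutoffs at x̄ ± 2s: 29.91 ± 2·12.01 = [5.89, 53.93].
4.8: z = -2.09, |z| > 2 → outlier.
5.5: z = -2.03, |z| > 2 → outlier.
5.7: z = -2.02, |z| > 2 → outlier.
Every other value lies within [5.89, 53.93].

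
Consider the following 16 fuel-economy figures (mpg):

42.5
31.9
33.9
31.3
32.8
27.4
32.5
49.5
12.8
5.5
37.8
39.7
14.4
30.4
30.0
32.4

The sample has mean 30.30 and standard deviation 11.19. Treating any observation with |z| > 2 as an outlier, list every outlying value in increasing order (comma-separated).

5.5

Cutoffs at x̄ ± 2s: 30.30 ± 2·11.19 = [7.92, 52.68].
5.5: z = -2.22, |z| > 2 → outlier.
Every other value lies within [7.92, 52.68].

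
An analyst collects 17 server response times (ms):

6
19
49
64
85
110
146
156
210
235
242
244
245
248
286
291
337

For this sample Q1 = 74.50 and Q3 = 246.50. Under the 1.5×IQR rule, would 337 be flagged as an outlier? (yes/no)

no

IQR = Q3 − Q1 = 246.50 − 74.50 = 172.00.
Lower fence = Q1 − 1.5·IQR = 74.50 − 258.00 = -183.50.
Upper fence = Q3 + 1.5·IQR = 246.50 + 258.00 = 504.50.
337 lies within [-183.50, 504.50].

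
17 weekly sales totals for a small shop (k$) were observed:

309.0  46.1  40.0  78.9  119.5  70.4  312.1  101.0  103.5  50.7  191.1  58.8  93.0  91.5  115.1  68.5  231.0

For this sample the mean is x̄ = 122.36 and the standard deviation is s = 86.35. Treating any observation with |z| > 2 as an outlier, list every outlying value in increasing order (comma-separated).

309.0, 312.1

Cutoffs at x̄ ± 2s: 122.36 ± 2·86.35 = [-50.34, 295.06].
309.0: z = 2.16, |z| > 2 → outlier.
312.1: z = 2.20, |z| > 2 → outlier.
Every other value lies within [-50.34, 295.06].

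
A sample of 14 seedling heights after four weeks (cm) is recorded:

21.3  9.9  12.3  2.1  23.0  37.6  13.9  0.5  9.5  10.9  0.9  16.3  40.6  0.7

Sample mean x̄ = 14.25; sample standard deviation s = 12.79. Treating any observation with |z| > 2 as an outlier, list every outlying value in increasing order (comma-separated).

40.6

Cutoffs at x̄ ± 2s: 14.25 ± 2·12.79 = [-11.33, 39.83].
40.6: z = 2.06, |z| > 2 → outlier.
Every other value lies within [-11.33, 39.83].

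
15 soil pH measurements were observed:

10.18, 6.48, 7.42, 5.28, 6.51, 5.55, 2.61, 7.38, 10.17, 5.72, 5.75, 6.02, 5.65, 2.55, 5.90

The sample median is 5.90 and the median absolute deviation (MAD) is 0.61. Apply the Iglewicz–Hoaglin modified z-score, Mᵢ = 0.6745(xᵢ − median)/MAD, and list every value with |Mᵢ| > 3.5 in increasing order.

|Mᵢ| > 3.5 ⇔ |xᵢ − 5.90| > 3.5·0.61/0.6745 = 3.17.
So outliers lie outside [2.73, 9.07].
2.55: M = -3.70 → outlier.
2.61: M = -3.64 → outlier.
10.17: M = 4.72 → outlier.
10.18: M = 4.73 → outlier.

2.55, 2.61, 10.17, 10.18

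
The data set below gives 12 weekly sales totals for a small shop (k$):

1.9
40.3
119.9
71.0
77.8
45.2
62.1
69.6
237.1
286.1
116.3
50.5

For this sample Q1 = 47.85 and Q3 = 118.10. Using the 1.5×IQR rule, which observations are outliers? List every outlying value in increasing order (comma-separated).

237.1, 286.1

IQR = Q3 − Q1 = 118.10 − 47.85 = 70.25.
Lower fence = Q1 − 1.5·IQR = 47.85 − 105.375 = -57.525.
Upper fence = Q3 + 1.5·IQR = 118.10 + 105.375 = 223.475.
237.1 > 223.475 → outlier.
286.1 > 223.475 → outlier.
All remaining values lie within [-57.525, 223.475].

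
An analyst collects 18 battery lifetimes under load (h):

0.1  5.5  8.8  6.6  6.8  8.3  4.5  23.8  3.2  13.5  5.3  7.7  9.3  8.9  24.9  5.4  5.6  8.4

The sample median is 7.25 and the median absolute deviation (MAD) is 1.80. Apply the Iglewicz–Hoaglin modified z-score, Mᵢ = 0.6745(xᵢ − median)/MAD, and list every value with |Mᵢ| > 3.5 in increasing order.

|Mᵢ| > 3.5 ⇔ |xᵢ − 7.25| > 3.5·1.80/0.6745 = 9.34.
So outliers lie outside [-2.09, 16.59].
23.8: M = 6.20 → outlier.
24.9: M = 6.61 → outlier.

23.8, 24.9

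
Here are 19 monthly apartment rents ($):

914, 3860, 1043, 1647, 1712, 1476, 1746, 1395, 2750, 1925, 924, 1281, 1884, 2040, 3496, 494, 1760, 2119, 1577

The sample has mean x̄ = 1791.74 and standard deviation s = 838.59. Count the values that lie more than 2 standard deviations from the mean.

2

Cutoffs: x̄ ± 2s = [114.56, 3468.92].
Outside the cutoffs: 3496, 3860.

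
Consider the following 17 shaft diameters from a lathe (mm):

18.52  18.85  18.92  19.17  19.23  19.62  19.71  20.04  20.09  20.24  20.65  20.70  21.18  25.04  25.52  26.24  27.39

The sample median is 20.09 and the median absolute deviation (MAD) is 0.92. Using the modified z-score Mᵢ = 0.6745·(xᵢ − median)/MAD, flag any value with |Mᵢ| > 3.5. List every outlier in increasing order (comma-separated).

|Mᵢ| > 3.5 ⇔ |xᵢ − 20.09| > 3.5·0.92/0.6745 = 4.77.
So outliers lie outside [15.32, 24.86].
25.04: M = 3.63 → outlier.
25.52: M = 3.98 → outlier.
26.24: M = 4.51 → outlier.
27.39: M = 5.35 → outlier.

25.04, 25.52, 26.24, 27.39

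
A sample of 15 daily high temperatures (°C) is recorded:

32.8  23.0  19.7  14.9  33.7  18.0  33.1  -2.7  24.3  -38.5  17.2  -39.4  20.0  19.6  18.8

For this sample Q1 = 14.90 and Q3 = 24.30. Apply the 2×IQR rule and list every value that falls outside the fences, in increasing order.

IQR = Q3 − Q1 = 24.30 − 14.90 = 9.40.
Lower fence = Q1 − 2·IQR = 14.90 − 18.80 = -3.90.
Upper fence = Q3 + 2·IQR = 24.30 + 18.80 = 43.10.
-39.4 < -3.90 → outlier.
-38.5 < -3.90 → outlier.
All remaining values lie within [-3.90, 43.10].

-39.4, -38.5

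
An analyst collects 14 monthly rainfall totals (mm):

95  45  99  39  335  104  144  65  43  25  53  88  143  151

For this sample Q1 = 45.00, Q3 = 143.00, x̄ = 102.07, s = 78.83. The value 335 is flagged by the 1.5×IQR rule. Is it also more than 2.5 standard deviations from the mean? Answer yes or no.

yes

z = (335 − 102.07) / 78.83 = 2.95.
|z| = 2.95 > 2.5.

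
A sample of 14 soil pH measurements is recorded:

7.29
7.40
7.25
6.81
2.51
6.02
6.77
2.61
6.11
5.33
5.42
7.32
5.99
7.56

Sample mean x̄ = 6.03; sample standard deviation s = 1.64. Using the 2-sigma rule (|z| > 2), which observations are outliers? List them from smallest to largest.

Cutoffs at x̄ ± 2s: 6.03 ± 2·1.64 = [2.75, 9.31].
2.51: z = -2.15, |z| > 2 → outlier.
2.61: z = -2.09, |z| > 2 → outlier.
Every other value lies within [2.75, 9.31].

2.51, 2.61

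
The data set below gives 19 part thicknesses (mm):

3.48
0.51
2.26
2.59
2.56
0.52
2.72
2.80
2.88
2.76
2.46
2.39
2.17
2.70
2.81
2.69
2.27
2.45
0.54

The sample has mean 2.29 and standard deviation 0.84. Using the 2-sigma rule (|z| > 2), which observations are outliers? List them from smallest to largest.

0.51, 0.52, 0.54

Cutoffs at x̄ ± 2s: 2.29 ± 2·0.84 = [0.61, 3.97].
0.51: z = -2.12, |z| > 2 → outlier.
0.52: z = -2.11, |z| > 2 → outlier.
0.54: z = -2.08, |z| > 2 → outlier.
Every other value lies within [0.61, 3.97].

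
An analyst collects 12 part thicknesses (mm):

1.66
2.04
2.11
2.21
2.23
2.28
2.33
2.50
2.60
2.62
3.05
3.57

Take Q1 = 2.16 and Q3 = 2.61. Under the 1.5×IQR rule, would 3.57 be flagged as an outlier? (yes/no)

yes

IQR = Q3 − Q1 = 2.61 − 2.16 = 0.45.
Lower fence = Q1 − 1.5·IQR = 2.16 − 0.675 = 1.485.
Upper fence = Q3 + 1.5·IQR = 2.61 + 0.675 = 3.285.
3.57 lies above the upper fence.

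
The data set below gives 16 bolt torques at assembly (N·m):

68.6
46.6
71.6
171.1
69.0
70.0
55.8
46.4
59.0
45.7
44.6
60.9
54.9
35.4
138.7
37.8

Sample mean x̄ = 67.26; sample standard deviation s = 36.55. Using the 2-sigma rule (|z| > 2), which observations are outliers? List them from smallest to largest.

171.1

Cutoffs at x̄ ± 2s: 67.26 ± 2·36.55 = [-5.84, 140.36].
171.1: z = 2.84, |z| > 2 → outlier.
Every other value lies within [-5.84, 140.36].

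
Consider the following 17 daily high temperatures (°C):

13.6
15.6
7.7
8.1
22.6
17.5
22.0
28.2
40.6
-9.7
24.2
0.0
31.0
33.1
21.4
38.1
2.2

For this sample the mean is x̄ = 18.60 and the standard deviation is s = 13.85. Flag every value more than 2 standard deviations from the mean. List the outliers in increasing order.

-9.7

Cutoffs at x̄ ± 2s: 18.60 ± 2·13.85 = [-9.10, 46.30].
-9.7: z = -2.04, |z| > 2 → outlier.
Every other value lies within [-9.10, 46.30].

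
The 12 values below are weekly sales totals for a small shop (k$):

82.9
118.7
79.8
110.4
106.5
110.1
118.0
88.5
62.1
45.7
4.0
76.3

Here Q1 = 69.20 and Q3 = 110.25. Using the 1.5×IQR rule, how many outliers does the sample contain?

1

IQR = 41.05; fences at 69.20 − 61.575 = 7.625 and 110.25 + 61.575 = 171.825.
Outside the cutoffs: 4.0.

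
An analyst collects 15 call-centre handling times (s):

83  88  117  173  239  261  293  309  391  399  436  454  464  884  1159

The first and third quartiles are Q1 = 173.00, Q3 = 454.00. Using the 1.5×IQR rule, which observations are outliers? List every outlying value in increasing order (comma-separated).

884, 1159

IQR = Q3 − Q1 = 454.00 − 173.00 = 281.00.
Lower fence = Q1 − 1.5·IQR = 173.00 − 421.50 = -248.50.
Upper fence = Q3 + 1.5·IQR = 454.00 + 421.50 = 875.50.
884 > 875.50 → outlier.
1159 > 875.50 → outlier.
All remaining values lie within [-248.50, 875.50].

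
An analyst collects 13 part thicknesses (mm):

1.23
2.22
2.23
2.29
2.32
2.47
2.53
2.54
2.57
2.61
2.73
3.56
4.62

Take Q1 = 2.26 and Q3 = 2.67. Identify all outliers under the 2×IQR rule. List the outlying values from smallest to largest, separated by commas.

1.23, 3.56, 4.62

IQR = Q3 − Q1 = 2.67 − 2.26 = 0.41.
Lower fence = Q1 − 2·IQR = 2.26 − 0.82 = 1.44.
Upper fence = Q3 + 2·IQR = 2.67 + 0.82 = 3.49.
1.23 < 1.44 → outlier.
3.56 > 3.49 → outlier.
4.62 > 3.49 → outlier.
All remaining values lie within [1.44, 3.49].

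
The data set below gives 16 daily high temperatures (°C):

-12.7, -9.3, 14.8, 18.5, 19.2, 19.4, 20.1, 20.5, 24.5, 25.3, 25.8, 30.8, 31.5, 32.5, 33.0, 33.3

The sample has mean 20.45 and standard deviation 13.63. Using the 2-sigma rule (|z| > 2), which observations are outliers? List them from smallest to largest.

-12.7, -9.3

Cutoffs at x̄ ± 2s: 20.45 ± 2·13.63 = [-6.81, 47.71].
-12.7: z = -2.43, |z| > 2 → outlier.
-9.3: z = -2.18, |z| > 2 → outlier.
Every other value lies within [-6.81, 47.71].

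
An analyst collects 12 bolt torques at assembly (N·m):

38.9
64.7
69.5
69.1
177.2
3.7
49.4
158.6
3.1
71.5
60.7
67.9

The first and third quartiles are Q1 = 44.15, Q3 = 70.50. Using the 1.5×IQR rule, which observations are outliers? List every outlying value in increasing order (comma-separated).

IQR = Q3 − Q1 = 70.50 − 44.15 = 26.35.
Lower fence = Q1 − 1.5·IQR = 44.15 − 39.525 = 4.625.
Upper fence = Q3 + 1.5·IQR = 70.50 + 39.525 = 110.025.
3.1 < 4.625 → outlier.
3.7 < 4.625 → outlier.
158.6 > 110.025 → outlier.
177.2 > 110.025 → outlier.
All remaining values lie within [4.625, 110.025].

3.1, 3.7, 158.6, 177.2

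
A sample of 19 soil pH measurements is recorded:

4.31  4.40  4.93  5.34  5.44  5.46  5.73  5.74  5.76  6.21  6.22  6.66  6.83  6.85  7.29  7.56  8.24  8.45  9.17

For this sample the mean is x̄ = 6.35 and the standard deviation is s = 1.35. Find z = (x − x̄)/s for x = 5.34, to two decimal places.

-0.75

z = (5.34 − 6.35) / 1.35 = -0.75.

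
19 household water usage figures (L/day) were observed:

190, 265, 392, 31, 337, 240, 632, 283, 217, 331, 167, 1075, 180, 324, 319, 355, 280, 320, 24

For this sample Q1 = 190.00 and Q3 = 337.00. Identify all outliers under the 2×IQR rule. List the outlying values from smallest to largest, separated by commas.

IQR = Q3 − Q1 = 337.00 − 190.00 = 147.00.
Lower fence = Q1 − 2·IQR = 190.00 − 294.00 = -104.00.
Upper fence = Q3 + 2·IQR = 337.00 + 294.00 = 631.00.
632 > 631.00 → outlier.
1075 > 631.00 → outlier.
All remaining values lie within [-104.00, 631.00].

632, 1075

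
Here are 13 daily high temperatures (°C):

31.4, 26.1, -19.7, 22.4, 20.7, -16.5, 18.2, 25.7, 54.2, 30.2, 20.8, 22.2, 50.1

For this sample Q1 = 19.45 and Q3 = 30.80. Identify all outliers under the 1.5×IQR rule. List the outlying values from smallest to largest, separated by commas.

IQR = Q3 − Q1 = 30.80 − 19.45 = 11.35.
Lower fence = Q1 − 1.5·IQR = 19.45 − 17.025 = 2.425.
Upper fence = Q3 + 1.5·IQR = 30.80 + 17.025 = 47.825.
-19.7 < 2.425 → outlier.
-16.5 < 2.425 → outlier.
50.1 > 47.825 → outlier.
54.2 > 47.825 → outlier.
All remaining values lie within [2.425, 47.825].

-19.7, -16.5, 50.1, 54.2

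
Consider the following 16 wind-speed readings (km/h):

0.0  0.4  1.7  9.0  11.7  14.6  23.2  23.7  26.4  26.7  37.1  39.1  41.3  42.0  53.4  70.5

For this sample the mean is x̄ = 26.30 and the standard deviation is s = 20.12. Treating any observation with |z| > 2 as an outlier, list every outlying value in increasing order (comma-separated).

Cutoffs at x̄ ± 2s: 26.30 ± 2·20.12 = [-13.94, 66.54].
70.5: z = 2.20, |z| > 2 → outlier.
Every other value lies within [-13.94, 66.54].

70.5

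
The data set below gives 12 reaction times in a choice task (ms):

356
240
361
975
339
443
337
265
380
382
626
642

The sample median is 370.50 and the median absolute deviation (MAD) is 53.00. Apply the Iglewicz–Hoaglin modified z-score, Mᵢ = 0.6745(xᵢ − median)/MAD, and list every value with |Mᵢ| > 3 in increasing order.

|Mᵢ| > 3 ⇔ |xᵢ − 370.50| > 3·53.00/0.6745 = 235.73.
So outliers lie outside [134.77, 606.23].
626: M = 3.25 → outlier.
642: M = 3.46 → outlier.
975: M = 7.69 → outlier.

626, 642, 975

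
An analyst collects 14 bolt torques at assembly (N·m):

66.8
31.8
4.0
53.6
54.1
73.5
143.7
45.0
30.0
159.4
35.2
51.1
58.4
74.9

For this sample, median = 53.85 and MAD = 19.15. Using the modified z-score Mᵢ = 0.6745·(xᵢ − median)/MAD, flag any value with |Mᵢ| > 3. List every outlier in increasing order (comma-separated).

|Mᵢ| > 3 ⇔ |xᵢ − 53.85| > 3·19.15/0.6745 = 85.17.
So outliers lie outside [-31.32, 139.02].
143.7: M = 3.16 → outlier.
159.4: M = 3.72 → outlier.

143.7, 159.4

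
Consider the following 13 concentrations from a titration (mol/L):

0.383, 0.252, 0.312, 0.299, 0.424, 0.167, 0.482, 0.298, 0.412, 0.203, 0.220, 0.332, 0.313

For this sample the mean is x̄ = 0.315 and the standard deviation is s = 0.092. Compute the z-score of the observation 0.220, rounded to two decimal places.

z = (0.220 − 0.315) / 0.092 = -1.03.

-1.03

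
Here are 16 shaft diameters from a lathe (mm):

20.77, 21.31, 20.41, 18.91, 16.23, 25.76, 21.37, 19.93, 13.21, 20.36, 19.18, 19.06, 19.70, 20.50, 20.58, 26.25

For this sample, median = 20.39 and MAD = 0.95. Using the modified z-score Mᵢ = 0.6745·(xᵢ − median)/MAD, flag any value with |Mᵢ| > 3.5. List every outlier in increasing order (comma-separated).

|Mᵢ| > 3.5 ⇔ |xᵢ − 20.39| > 3.5·0.95/0.6745 = 4.93.
So outliers lie outside [15.46, 25.32].
13.21: M = -5.10 → outlier.
25.76: M = 3.81 → outlier.
26.25: M = 4.16 → outlier.

13.21, 25.76, 26.25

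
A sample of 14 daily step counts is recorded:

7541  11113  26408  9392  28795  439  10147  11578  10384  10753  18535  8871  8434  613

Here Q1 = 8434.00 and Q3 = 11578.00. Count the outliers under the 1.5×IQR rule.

IQR = 3144.00; fences at 8434.00 − 4716.00 = 3718.00 and 11578.00 + 4716.00 = 16294.00.
Outside the cutoffs: 439, 613, 18535, 26408, 28795.

5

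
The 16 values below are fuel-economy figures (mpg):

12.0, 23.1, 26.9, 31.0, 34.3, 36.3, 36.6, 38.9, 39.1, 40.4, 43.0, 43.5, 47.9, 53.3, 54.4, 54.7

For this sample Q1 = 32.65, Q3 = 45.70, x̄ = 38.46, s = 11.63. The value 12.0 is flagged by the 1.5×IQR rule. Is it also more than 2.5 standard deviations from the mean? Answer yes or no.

z = (12.0 − 38.46) / 11.63 = -2.28.
|z| = 2.28 ≤ 2.5.

no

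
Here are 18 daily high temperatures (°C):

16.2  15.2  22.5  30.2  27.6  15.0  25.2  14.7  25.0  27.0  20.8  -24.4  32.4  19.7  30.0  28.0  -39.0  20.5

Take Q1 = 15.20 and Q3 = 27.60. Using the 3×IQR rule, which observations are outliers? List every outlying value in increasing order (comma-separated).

-39.0, -24.4

IQR = Q3 − Q1 = 27.60 − 15.20 = 12.40.
Lower fence = Q1 − 3·IQR = 15.20 − 37.20 = -22.00.
Upper fence = Q3 + 3·IQR = 27.60 + 37.20 = 64.80.
-39.0 < -22.00 → outlier.
-24.4 < -22.00 → outlier.
All remaining values lie within [-22.00, 64.80].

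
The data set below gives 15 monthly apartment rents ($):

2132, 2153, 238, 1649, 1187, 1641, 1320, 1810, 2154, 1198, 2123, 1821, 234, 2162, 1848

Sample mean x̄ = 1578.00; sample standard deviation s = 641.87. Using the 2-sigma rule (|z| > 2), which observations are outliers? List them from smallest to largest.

Cutoffs at x̄ ± 2s: 1578.00 ± 2·641.87 = [294.26, 2861.74].
234: z = -2.09, |z| > 2 → outlier.
238: z = -2.09, |z| > 2 → outlier.
Every other value lies within [294.26, 2861.74].

234, 238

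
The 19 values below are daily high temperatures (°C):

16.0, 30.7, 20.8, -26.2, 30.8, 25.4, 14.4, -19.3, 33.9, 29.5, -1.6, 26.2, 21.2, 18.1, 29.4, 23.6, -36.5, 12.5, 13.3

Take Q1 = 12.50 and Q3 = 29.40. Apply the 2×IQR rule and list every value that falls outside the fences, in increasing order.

-36.5, -26.2

IQR = Q3 − Q1 = 29.40 − 12.50 = 16.90.
Lower fence = Q1 − 2·IQR = 12.50 − 33.80 = -21.30.
Upper fence = Q3 + 2·IQR = 29.40 + 33.80 = 63.20.
-36.5 < -21.30 → outlier.
-26.2 < -21.30 → outlier.
All remaining values lie within [-21.30, 63.20].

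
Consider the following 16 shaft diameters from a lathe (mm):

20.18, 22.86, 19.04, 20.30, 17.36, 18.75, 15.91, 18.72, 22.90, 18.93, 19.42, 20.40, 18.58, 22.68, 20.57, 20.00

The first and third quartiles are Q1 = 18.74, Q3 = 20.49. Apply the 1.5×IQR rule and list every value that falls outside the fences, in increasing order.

IQR = Q3 − Q1 = 20.49 − 18.74 = 1.75.
Lower fence = Q1 − 1.5·IQR = 18.74 − 2.625 = 16.115.
Upper fence = Q3 + 1.5·IQR = 20.49 + 2.625 = 23.115.
15.91 < 16.115 → outlier.
All remaining values lie within [16.115, 23.115].

15.91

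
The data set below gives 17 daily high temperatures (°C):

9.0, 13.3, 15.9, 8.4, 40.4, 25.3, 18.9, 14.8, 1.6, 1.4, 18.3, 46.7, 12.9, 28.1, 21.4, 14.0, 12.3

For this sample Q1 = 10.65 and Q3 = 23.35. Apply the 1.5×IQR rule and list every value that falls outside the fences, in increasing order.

IQR = Q3 − Q1 = 23.35 − 10.65 = 12.70.
Lower fence = Q1 − 1.5·IQR = 10.65 − 19.05 = -8.40.
Upper fence = Q3 + 1.5·IQR = 23.35 + 19.05 = 42.40.
46.7 > 42.40 → outlier.
All remaining values lie within [-8.40, 42.40].

46.7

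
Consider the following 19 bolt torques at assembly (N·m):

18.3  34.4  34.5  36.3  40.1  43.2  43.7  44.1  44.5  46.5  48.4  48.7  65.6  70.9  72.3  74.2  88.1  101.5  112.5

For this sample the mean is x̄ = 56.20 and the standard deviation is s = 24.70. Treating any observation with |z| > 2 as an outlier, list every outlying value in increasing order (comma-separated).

Cutoffs at x̄ ± 2s: 56.20 ± 2·24.70 = [6.80, 105.60].
112.5: z = 2.28, |z| > 2 → outlier.
Every other value lies within [6.80, 105.60].

112.5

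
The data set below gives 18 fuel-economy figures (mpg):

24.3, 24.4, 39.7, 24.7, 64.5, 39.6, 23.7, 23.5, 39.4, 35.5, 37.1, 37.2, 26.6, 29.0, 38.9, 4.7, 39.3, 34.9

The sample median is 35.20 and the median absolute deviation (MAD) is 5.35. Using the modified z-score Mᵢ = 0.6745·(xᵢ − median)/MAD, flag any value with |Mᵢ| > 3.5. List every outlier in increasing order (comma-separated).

4.7, 64.5

|Mᵢ| > 3.5 ⇔ |xᵢ − 35.20| > 3.5·5.35/0.6745 = 27.76.
So outliers lie outside [7.44, 62.96].
4.7: M = -3.85 → outlier.
64.5: M = 3.69 → outlier.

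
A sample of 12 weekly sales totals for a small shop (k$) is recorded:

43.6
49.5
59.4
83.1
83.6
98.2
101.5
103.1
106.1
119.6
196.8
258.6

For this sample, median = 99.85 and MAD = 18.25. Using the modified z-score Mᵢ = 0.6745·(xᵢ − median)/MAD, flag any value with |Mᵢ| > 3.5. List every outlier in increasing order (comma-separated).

196.8, 258.6

|Mᵢ| > 3.5 ⇔ |xᵢ − 99.85| > 3.5·18.25/0.6745 = 94.70.
So outliers lie outside [5.15, 194.55].
196.8: M = 3.58 → outlier.
258.6: M = 5.87 → outlier.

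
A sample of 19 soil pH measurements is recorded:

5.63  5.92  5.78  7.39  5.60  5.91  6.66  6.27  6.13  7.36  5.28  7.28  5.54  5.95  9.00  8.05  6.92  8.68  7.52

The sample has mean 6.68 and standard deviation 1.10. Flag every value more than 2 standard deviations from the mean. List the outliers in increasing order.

9.00

Cutoffs at x̄ ± 2s: 6.68 ± 2·1.10 = [4.48, 8.88].
9.00: z = 2.11, |z| > 2 → outlier.
Every other value lies within [4.48, 8.88].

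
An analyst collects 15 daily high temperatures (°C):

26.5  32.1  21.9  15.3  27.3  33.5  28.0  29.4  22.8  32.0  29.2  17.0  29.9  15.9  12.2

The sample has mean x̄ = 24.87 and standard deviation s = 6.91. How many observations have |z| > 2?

Cutoffs: x̄ ± 2s = [11.05, 38.69].
Every value lies within the cutoffs.

0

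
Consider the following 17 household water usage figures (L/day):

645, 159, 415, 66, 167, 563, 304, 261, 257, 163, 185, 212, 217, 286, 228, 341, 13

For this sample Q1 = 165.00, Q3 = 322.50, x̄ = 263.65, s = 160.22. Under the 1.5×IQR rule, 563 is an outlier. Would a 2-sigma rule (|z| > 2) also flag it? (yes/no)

z = (563 − 263.65) / 160.22 = 1.87.
|z| = 1.87 ≤ 2.

no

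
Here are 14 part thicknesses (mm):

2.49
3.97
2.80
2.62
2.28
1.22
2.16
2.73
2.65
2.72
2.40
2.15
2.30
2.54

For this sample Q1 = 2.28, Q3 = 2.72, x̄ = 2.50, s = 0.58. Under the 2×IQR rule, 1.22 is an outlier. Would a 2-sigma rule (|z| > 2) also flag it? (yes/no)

z = (1.22 − 2.50) / 0.58 = -2.21.
|z| = 2.21 > 2.

yes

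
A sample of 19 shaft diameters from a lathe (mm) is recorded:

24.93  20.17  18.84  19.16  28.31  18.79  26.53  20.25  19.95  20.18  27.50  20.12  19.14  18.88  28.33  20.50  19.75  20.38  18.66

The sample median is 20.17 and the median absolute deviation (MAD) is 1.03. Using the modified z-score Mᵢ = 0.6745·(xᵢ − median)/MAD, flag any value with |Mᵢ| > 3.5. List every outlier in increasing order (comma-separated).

26.53, 27.50, 28.31, 28.33

|Mᵢ| > 3.5 ⇔ |xᵢ − 20.17| > 3.5·1.03/0.6745 = 5.34.
So outliers lie outside [14.83, 25.51].
26.53: M = 4.16 → outlier.
27.50: M = 4.80 → outlier.
28.31: M = 5.33 → outlier.
28.33: M = 5.34 → outlier.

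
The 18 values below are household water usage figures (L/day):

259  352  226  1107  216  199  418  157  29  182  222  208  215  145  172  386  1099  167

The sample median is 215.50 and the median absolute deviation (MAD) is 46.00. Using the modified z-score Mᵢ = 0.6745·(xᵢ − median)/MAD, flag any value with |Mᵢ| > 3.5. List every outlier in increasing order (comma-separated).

1099, 1107

|Mᵢ| > 3.5 ⇔ |xᵢ − 215.50| > 3.5·46.00/0.6745 = 238.70.
So outliers lie outside [-23.20, 454.20].
1099: M = 12.95 → outlier.
1107: M = 13.07 → outlier.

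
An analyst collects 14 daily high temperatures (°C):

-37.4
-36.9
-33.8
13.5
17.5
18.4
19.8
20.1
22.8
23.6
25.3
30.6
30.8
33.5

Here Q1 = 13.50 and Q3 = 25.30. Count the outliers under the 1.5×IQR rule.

IQR = 11.80; fences at 13.50 − 17.70 = -4.20 and 25.30 + 17.70 = 43.00.
Outside the cutoffs: -37.4, -36.9, -33.8.

3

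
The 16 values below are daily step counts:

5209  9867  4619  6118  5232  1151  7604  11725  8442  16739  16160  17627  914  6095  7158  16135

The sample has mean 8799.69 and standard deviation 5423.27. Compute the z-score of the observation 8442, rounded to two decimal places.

-0.07

z = (8442 − 8799.69) / 5423.27 = -0.07.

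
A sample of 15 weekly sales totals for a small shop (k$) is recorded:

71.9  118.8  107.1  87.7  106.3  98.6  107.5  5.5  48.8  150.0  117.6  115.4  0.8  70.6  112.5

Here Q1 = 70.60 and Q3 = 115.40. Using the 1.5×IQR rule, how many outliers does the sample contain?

IQR = 44.80; fences at 70.60 − 67.20 = 3.40 and 115.40 + 67.20 = 182.60.
Outside the cutoffs: 0.8.

1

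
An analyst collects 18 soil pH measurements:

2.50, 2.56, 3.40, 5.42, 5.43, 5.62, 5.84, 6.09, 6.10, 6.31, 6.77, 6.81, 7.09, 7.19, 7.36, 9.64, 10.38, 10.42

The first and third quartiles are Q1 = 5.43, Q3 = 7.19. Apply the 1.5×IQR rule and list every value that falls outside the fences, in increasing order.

2.50, 2.56, 10.38, 10.42

IQR = Q3 − Q1 = 7.19 − 5.43 = 1.76.
Lower fence = Q1 − 1.5·IQR = 5.43 − 2.64 = 2.79.
Upper fence = Q3 + 1.5·IQR = 7.19 + 2.64 = 9.83.
2.50 < 2.79 → outlier.
2.56 < 2.79 → outlier.
10.38 > 9.83 → outlier.
10.42 > 9.83 → outlier.
All remaining values lie within [2.79, 9.83].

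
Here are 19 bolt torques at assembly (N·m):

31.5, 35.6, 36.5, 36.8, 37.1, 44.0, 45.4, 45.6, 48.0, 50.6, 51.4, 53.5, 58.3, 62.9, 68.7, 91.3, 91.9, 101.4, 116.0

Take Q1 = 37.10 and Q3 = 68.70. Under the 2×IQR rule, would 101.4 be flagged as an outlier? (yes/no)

no

IQR = Q3 − Q1 = 68.70 − 37.10 = 31.60.
Lower fence = Q1 − 2·IQR = 37.10 − 63.20 = -26.10.
Upper fence = Q3 + 2·IQR = 68.70 + 63.20 = 131.90.
101.4 lies within [-26.10, 131.90].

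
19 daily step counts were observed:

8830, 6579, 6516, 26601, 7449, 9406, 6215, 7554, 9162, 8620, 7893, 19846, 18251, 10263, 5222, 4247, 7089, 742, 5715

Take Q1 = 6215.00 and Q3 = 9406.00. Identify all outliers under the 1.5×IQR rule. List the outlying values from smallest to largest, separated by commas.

IQR = Q3 − Q1 = 9406.00 − 6215.00 = 3191.00.
Lower fence = Q1 − 1.5·IQR = 6215.00 − 4786.50 = 1428.50.
Upper fence = Q3 + 1.5·IQR = 9406.00 + 4786.50 = 14192.50.
742 < 1428.50 → outlier.
18251 > 14192.50 → outlier.
19846 > 14192.50 → outlier.
26601 > 14192.50 → outlier.
All remaining values lie within [1428.50, 14192.50].

742, 18251, 19846, 26601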